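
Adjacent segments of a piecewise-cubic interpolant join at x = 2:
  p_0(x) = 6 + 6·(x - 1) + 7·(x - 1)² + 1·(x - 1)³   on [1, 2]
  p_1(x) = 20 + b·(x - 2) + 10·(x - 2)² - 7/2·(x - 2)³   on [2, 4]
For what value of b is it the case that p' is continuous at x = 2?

23

p_0'(x) = 6 + 14·(x - 1) + 3·(x - 1)², so p_0'(2) = 23. On the right, p_1'(2) = b, so b = 23.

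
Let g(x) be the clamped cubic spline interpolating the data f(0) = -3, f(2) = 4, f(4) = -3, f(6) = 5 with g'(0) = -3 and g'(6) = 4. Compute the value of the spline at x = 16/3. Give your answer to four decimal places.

1.6123

Write m_i for g''(x_i). With h_i = 2, 2, 2 and divided differences Δ_i = 7/2, -7/2, 4, the continuity of g' gives the tridiagonal system
  2·m_0 + 8·m_1 + 2·m_2 = 6(Δ_1 - Δ_0) = -42
  2·m_1 + 8·m_2 + 2·m_3 = 6(Δ_2 - Δ_1) = 45
Clamped end conditions give two more equations: 2h_0·m_0 + h_0·m_1 = 6(Δ_0 - g'(0)) = 39 and h_2·m_2 + 2h_2·m_3 = 6(g'(6) - Δ_2) = 0.
Solving the tridiagonal system: m_0 = 233/15, m_1 = -347/30, m_2 = 146/15, m_3 = -73/15.
On [4, 6], g(x) = -3 - 13/15·(x - 4) + 73/15·(x - 4)² - 73/60·(x - 4)³.
With (x - 4) = 4/3: g(16/3) = 653/405.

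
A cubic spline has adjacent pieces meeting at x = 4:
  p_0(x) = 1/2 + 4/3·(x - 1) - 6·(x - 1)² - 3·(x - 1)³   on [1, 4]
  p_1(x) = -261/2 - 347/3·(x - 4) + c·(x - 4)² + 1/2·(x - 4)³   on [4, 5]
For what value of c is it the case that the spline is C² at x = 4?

p_0''(x) = -12 - 18·(x - 1), so p_0''(4) = -66. On the right, p_1''(4) = 2c, so c = -33.

-33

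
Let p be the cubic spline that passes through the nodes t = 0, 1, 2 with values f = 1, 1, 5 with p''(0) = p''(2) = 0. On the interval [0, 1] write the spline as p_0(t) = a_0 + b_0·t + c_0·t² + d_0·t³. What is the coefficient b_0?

-1

Put σ_i = p'' at the i-th knot. Here h = (1, 1) and Δ = (0, 4), so the interior equations h_(i-1)·σ_(i-1) + 2(h_(i-1)+h_i)·σ_i + h_i·σ_(i+1) = 6(Δ_i − Δ_(i-1)) read
  1·σ_0 + 4·σ_1 + 1·σ_2 = 6(Δ_1 - Δ_0) = 24
Natural end conditions: σ_0 = σ_2 = 0.
Forward elimination and back-substitution give σ_0 = 0, σ_1 = 6, σ_2 = 0.
On [0, 1], with p_0(t) = a_0 + b_0·t + c_0·t² + d_0·t³: c_0 = σ_0/2 = 0, d_0 = (σ_1 - σ_0)/(6h_0) = 1, b_0 = Δ_0 - h_0(2σ_0 + σ_1)/6 = -1.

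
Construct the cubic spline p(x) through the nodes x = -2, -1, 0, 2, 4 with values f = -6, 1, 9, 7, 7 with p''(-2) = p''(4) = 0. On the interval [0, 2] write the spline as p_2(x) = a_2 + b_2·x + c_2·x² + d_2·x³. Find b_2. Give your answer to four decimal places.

Write m_i for p''(x_i). With h_i = 1, 1, 2, 2 and divided differences Δ_i = 7, 8, -1, 0, the continuity of p' gives the tridiagonal system
  1·m_0 + 4·m_1 + 1·m_2 = 6(Δ_1 - Δ_0) = 6
  1·m_1 + 6·m_2 + 2·m_3 = 6(Δ_2 - Δ_1) = -54
  2·m_2 + 8·m_3 + 2·m_4 = 6(Δ_3 - Δ_2) = 6
Natural end conditions: m_0 = m_4 = 0.
Hence m_0 = 0, m_1 = 59/14, m_2 = -76/7, m_3 = 97/28, m_4 = 0.
On [0, 2], with p_2(x) = a_2 + b_2·x + c_2·x² + d_2·x³: c_2 = m_2/2 = -38/7, d_2 = (m_3 - m_2)/(6h_2) = 401/336, b_2 = Δ_2 - h_2(2m_2 + m_3)/6 = 61/12.

5.0833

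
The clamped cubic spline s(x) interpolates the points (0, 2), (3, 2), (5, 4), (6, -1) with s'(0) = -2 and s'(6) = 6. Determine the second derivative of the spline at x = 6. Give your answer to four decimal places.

With σ_i denoting the second derivative at x_i, h_i = 3, 2, 1, and Δ_i = (y_(i+1) − y_i)/h_i = 0, 1, -5:
  3·σ_0 + 10·σ_1 + 2·σ_2 = 6(Δ_1 - Δ_0) = 6
  2·σ_1 + 6·σ_2 + 1·σ_3 = 6(Δ_2 - Δ_1) = -36
Clamped end conditions give two more equations: 2h_0·σ_0 + h_0·σ_1 = 6(Δ_0 - s'(0)) = 12 and h_2·σ_2 + 2h_2·σ_3 = 6(s'(6) - Δ_2) = 66.
Forward elimination and back-substitution give σ_0 = 22/57, σ_1 = 184/57, σ_2 = -782/57, σ_3 = 2272/57.

39.8596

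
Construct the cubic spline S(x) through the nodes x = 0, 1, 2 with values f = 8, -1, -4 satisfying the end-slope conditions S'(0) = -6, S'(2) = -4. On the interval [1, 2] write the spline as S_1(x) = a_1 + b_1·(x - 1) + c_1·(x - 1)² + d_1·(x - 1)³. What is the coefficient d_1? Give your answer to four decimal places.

Let m_i = S''(x_i). Step sizes h_i = 1, 1; slopes of the chords Δ_i = (y_(i+1) - y_i)/h_i = -9, -3.
  1·m_0 + 4·m_1 + 1·m_2 = 6(Δ_1 - Δ_0) = 36
Clamped end conditions give two more equations: 2h_0·m_0 + h_0·m_1 = 6(Δ_0 - S'(0)) = -18 and h_1·m_1 + 2h_1·m_2 = 6(S'(2) - Δ_1) = -6.
Hence m_0 = -17, m_1 = 16, m_2 = -11.
On [1, 2], with S_1(x) = a_1 + b_1·(x - 1) + c_1·(x - 1)² + d_1·(x - 1)³: c_1 = m_1/2 = 8, d_1 = (m_2 - m_1)/(6h_1) = -9/2, b_1 = Δ_1 - h_1(2m_1 + m_2)/6 = -13/2.

-4.5000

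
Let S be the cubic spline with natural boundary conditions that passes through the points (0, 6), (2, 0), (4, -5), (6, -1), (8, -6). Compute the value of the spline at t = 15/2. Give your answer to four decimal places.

-4.0385

Write σ_i for S''(x_i). With h_i = 2, 2, 2, 2 and divided differences Δ_i = -3, -5/2, 2, -5/2, the continuity of S' gives the tridiagonal system
  2·σ_0 + 8·σ_1 + 2·σ_2 = 6(Δ_1 - Δ_0) = 3
  2·σ_1 + 8·σ_2 + 2·σ_3 = 6(Δ_2 - Δ_1) = 27
  2·σ_2 + 8·σ_3 + 2·σ_4 = 6(Δ_3 - Δ_2) = -27
Natural end conditions: σ_0 = σ_4 = 0.
Solving: σ_0 = 0, σ_1 = -45/56, σ_2 = 33/7, σ_3 = -255/56, σ_4 = 0.
On [6, 8], S(t) = -1 + 15/28·(t - 6) - 255/112·(t - 6)² + 85/224·(t - 6)³.
With (t - 6) = 3/2: S(15/2) = -7237/1792.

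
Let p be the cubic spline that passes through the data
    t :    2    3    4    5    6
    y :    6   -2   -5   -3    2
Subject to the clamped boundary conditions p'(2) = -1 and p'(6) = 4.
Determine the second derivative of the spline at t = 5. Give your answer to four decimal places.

5.2143

With M_i denoting the second derivative at x_i, h_i = 1, 1, 1, 1, and Δ_i = (y_(i+1) − y_i)/h_i = -8, -3, 2, 5:
  1·M_0 + 4·M_1 + 1·M_2 = 6(Δ_1 - Δ_0) = 30
  1·M_1 + 4·M_2 + 1·M_3 = 6(Δ_2 - Δ_1) = 30
  1·M_2 + 4·M_3 + 1·M_4 = 6(Δ_3 - Δ_2) = 18
Clamped end conditions give two more equations: 2h_0·M_0 + h_0·M_1 = 6(Δ_0 - p'(2)) = -42 and h_3·M_3 + 2h_3·M_4 = 6(p'(6) - Δ_3) = -6.
Solving: M_0 = -781/28, M_1 = 193/14, M_2 = 11/4, M_3 = 73/14, M_4 = -157/28.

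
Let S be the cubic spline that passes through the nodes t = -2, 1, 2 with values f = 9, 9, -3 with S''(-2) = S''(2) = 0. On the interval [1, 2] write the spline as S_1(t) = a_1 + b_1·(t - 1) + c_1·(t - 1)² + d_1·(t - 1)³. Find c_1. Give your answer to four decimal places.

-4.5000

With m_i denoting the second derivative at x_i, h_i = 3, 1, and Δ_i = (y_(i+1) − y_i)/h_i = 0, -12:
  3·m_0 + 8·m_1 + 1·m_2 = 6(Δ_1 - Δ_0) = -72
Natural end conditions: m_0 = m_2 = 0.
Solving the tridiagonal system: m_0 = 0, m_1 = -9, m_2 = 0.
On [1, 2], with S_1(t) = a_1 + b_1·(t - 1) + c_1·(t - 1)² + d_1·(t - 1)³: c_1 = m_1/2 = -9/2, d_1 = (m_2 - m_1)/(6h_1) = 3/2, b_1 = Δ_1 - h_1(2m_1 + m_2)/6 = -9.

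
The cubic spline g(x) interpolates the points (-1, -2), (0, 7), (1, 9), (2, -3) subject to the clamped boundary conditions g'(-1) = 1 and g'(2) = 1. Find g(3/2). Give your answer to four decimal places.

Put σ_i = g'' at the i-th knot. Here h = (1, 1, 1) and Δ = (9, 2, -12), so the interior equations h_(i-1)·σ_(i-1) + 2(h_(i-1)+h_i)·σ_i + h_i·σ_(i+1) = 6(Δ_i − Δ_(i-1)) read
  1·σ_0 + 4·σ_1 + 1·σ_2 = 6(Δ_1 - Δ_0) = -42
  1·σ_1 + 4·σ_2 + 1·σ_3 = 6(Δ_2 - Δ_1) = -84
Clamped end conditions give two more equations: 2h_0·σ_0 + h_0·σ_1 = 6(Δ_0 - g'(-1)) = 48 and h_2·σ_2 + 2h_2·σ_3 = 6(g'(2) - Δ_2) = 78.
Solving: σ_0 = 144/5, σ_1 = -48/5, σ_2 = -162/5, σ_3 = 276/5.
On [1, 2], g(x) = 9 - 52/5·(x - 1) - 81/5·(x - 1)² + 73/5·(x - 1)³.
With (x - 1) = 1/2: g(3/2) = 63/40.

1.5750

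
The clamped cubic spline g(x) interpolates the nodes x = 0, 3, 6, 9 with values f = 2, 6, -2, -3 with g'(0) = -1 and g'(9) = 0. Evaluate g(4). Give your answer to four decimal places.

Let M_i = g''(x_i). Step sizes h_i = 3, 3, 3; slopes of the chords Δ_i = (y_(i+1) - y_i)/h_i = 4/3, -8/3, -1/3.
  3·M_0 + 12·M_1 + 3·M_2 = 6(Δ_1 - Δ_0) = -24
  3·M_1 + 12·M_2 + 3·M_3 = 6(Δ_2 - Δ_1) = 14
Clamped end conditions give two more equations: 2h_0·M_0 + h_0·M_1 = 6(Δ_0 - g'(0)) = 14 and h_2·M_2 + 2h_2·M_3 = 6(g'(9) - Δ_2) = 2.
Hence M_0 = 62/15, M_1 = -18/5, M_2 = 34/15, M_3 = -4/5.
On [3, 6], g(x) = 6 - 1/5·(x - 3) - 9/5·(x - 3)² + 44/135·(x - 3)³.
With (x - 3) = 1: g(4) = 584/135.

4.3259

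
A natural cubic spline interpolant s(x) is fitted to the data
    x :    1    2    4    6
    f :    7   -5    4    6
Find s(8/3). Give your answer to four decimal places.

Put m_i = s'' at the i-th knot. Here h = (1, 2, 2) and Δ = (-12, 9/2, 1), so the interior equations h_(i-1)·m_(i-1) + 2(h_(i-1)+h_i)·m_i + h_i·m_(i+1) = 6(Δ_i − Δ_(i-1)) read
  1·m_0 + 6·m_1 + 2·m_2 = 6(Δ_1 - Δ_0) = 99
  2·m_1 + 8·m_2 + 2·m_3 = 6(Δ_2 - Δ_1) = -21
Natural end conditions: m_0 = m_3 = 0.
Hence m_0 = 0, m_1 = 417/22, m_2 = -81/11, m_3 = 0.
On [2, 4], s(x) = -5 - 125/22·(x - 2) + 417/44·(x - 2)² - 193/88·(x - 2)³.
With (x - 2) = 2/3: s(8/3) = -1552/297.

-5.2256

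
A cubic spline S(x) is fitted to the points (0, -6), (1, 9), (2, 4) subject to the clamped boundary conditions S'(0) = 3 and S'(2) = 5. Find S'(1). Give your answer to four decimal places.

Write σ_i for S''(x_i). With h_i = 1, 1 and divided differences Δ_i = 15, -5, the continuity of S' gives the tridiagonal system
  1·σ_0 + 4·σ_1 + 1·σ_2 = 6(Δ_1 - Δ_0) = -120
Clamped end conditions give two more equations: 2h_0·σ_0 + h_0·σ_1 = 6(Δ_0 - S'(0)) = 72 and h_1·σ_1 + 2h_1·σ_2 = 6(S'(2) - Δ_1) = 60.
Solving the tridiagonal system: σ_0 = 67, σ_1 = -62, σ_2 = 61.
On [1, 2], S'(x) = b_1 + 2c_1·(x - 1) + 3d_1·(x - 1)² with b_1 = Δ_1 - h_1(2σ_1 + σ_2)/6 = 11/2, c_1 = σ_1/2 = -31, d_1 = (σ_2 - σ_1)/(6h_1) = 41/2. So S'(1) = 11/2.

5.5000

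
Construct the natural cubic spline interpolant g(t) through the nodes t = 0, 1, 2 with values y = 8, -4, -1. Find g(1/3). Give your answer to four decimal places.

2.8889

Let M_i = g''(x_i). Step sizes h_i = 1, 1; slopes of the chords Δ_i = (y_(i+1) - y_i)/h_i = -12, 3.
  1·M_0 + 4·M_1 + 1·M_2 = 6(Δ_1 - Δ_0) = 90
Natural end conditions: M_0 = M_2 = 0.
Solving: M_0 = 0, M_1 = 45/2, M_2 = 0.
On [0, 1], g(t) = 8 - 63/4·t + 0·t² + 15/4·t³.
With t = 1/3: g(1/3) = 26/9.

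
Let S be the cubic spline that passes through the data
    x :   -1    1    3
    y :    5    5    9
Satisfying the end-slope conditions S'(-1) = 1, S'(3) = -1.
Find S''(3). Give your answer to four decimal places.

-6.5000

With m_i denoting the second derivative at x_i, h_i = 2, 2, and Δ_i = (y_(i+1) − y_i)/h_i = 0, 2:
  2·m_0 + 8·m_1 + 2·m_2 = 6(Δ_1 - Δ_0) = 12
Clamped end conditions give two more equations: 2h_0·m_0 + h_0·m_1 = 6(Δ_0 - S'(-1)) = -6 and h_1·m_1 + 2h_1·m_2 = 6(S'(3) - Δ_1) = -18.
Hence m_0 = -7/2, m_1 = 4, m_2 = -13/2.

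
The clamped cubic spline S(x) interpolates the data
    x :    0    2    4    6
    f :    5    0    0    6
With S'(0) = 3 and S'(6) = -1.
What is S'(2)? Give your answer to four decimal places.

Let M_i = S''(x_i). Step sizes h_i = 2, 2, 2; slopes of the chords Δ_i = (y_(i+1) - y_i)/h_i = -5/2, 0, 3.
  2·M_0 + 8·M_1 + 2·M_2 = 6(Δ_1 - Δ_0) = 15
  2·M_1 + 8·M_2 + 2·M_3 = 6(Δ_2 - Δ_1) = 18
Clamped end conditions give two more equations: 2h_0·M_0 + h_0·M_1 = 6(Δ_0 - S'(0)) = -33 and h_2·M_2 + 2h_2·M_3 = 6(S'(6) - Δ_2) = -24.
Forward elimination and back-substitution give M_0 = -301/30, M_1 = 107/30, M_2 = 49/15, M_3 = -229/30.
On [2, 4], S'(x) = b_1 + 2c_1·(x - 2) + 3d_1·(x - 2)² with b_1 = Δ_1 - h_1(2M_1 + M_2)/6 = -52/15, c_1 = M_1/2 = 107/60, d_1 = (M_2 - M_1)/(6h_1) = -1/40. So S'(2) = -52/15.

-3.4667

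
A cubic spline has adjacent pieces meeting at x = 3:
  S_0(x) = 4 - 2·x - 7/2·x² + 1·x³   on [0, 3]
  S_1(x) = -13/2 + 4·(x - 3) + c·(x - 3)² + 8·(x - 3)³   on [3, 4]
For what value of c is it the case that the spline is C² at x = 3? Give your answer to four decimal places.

5.5000

S_0''(x) = -7 + 6·x, so S_0''(3) = 11. On the right, S_1''(3) = 2c, so c = 11/2.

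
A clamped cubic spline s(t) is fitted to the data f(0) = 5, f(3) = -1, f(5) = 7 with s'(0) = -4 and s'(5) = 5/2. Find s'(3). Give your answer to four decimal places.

2.4500

With m_i denoting the second derivative at x_i, h_i = 3, 2, and Δ_i = (y_(i+1) − y_i)/h_i = -2, 4:
  3·m_0 + 10·m_1 + 2·m_2 = 6(Δ_1 - Δ_0) = 36
Clamped end conditions give two more equations: 2h_0·m_0 + h_0·m_1 = 6(Δ_0 - s'(0)) = 12 and h_1·m_1 + 2h_1·m_2 = 6(s'(5) - Δ_1) = -9.
Hence m_0 = -3/10, m_1 = 23/5, m_2 = -91/20.
On [3, 5], s'(t) = b_1 + 2c_1·(t - 3) + 3d_1·(t - 3)² with b_1 = Δ_1 - h_1(2m_1 + m_2)/6 = 49/20, c_1 = m_1/2 = 23/10, d_1 = (m_2 - m_1)/(6h_1) = -61/80. So s'(3) = 49/20.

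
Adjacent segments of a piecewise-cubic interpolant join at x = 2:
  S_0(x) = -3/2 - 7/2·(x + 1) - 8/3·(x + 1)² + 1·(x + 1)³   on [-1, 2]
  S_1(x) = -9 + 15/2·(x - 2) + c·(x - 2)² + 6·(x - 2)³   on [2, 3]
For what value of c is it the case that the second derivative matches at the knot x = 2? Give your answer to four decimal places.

6.3333

S_0''(x) = -16/3 + 6·(x + 1), so S_0''(2) = 38/3. On the right, S_1''(2) = 2c, so c = 19/3.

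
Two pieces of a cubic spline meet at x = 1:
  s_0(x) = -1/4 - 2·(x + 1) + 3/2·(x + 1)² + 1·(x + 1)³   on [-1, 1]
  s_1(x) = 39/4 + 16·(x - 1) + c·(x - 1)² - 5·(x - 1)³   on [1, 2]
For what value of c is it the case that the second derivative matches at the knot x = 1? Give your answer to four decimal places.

7.5000

s_0''(x) = 3 + 6·(x + 1), so s_0''(1) = 15. On the right, s_1''(1) = 2c, so c = 15/2.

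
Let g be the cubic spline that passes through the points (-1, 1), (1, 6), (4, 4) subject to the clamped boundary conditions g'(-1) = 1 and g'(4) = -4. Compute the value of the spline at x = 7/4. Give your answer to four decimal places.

Write M_i for g''(x_i). With h_i = 2, 3 and divided differences Δ_i = 5/2, -2/3, the continuity of g' gives the tridiagonal system
  2·M_0 + 10·M_1 + 3·M_2 = 6(Δ_1 - Δ_0) = -19
Clamped end conditions give two more equations: 2h_0·M_0 + h_0·M_1 = 6(Δ_0 - g'(-1)) = 9 and h_1·M_1 + 2h_1·M_2 = 6(g'(4) - Δ_1) = -20.
Hence M_0 = 63/20, M_1 = -9/5, M_2 = -73/30.
On [1, 4], g(x) = 6 + 47/20·(x - 1) - 9/10·(x - 1)² - 19/540·(x - 1)³.
With (x - 1) = 3/4: g(7/4) = 9269/1280.

7.2414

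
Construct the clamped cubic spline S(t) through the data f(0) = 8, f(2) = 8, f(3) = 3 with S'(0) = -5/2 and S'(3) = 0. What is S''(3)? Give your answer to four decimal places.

20.8333

Let M_i = S''(x_i). Step sizes h_i = 2, 1; slopes of the chords Δ_i = (y_(i+1) - y_i)/h_i = 0, -5.
  2·M_0 + 6·M_1 + 1·M_2 = 6(Δ_1 - Δ_0) = -30
Clamped end conditions give two more equations: 2h_0·M_0 + h_0·M_1 = 6(Δ_0 - S'(0)) = 15 and h_1·M_1 + 2h_1·M_2 = 6(S'(3) - Δ_1) = 30.
Solving the tridiagonal system: M_0 = 115/12, M_1 = -35/3, M_2 = 125/6.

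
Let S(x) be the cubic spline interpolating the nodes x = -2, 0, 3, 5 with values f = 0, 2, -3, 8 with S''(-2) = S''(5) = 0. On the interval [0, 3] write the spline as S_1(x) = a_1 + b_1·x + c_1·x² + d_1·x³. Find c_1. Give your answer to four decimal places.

-1.5879

Let m_i = S''(x_i). Step sizes h_i = 2, 3, 2; slopes of the chords Δ_i = (y_(i+1) - y_i)/h_i = 1, -5/3, 11/2.
  2·m_0 + 10·m_1 + 3·m_2 = 6(Δ_1 - Δ_0) = -16
  3·m_1 + 10·m_2 + 2·m_3 = 6(Δ_2 - Δ_1) = 43
Natural end conditions: m_0 = m_3 = 0.
Forward elimination and back-substitution give m_0 = 0, m_1 = -289/91, m_2 = 478/91, m_3 = 0.
On [0, 3], with S_1(x) = a_1 + b_1·x + c_1·x² + d_1·x³: c_1 = m_1/2 = -289/182, d_1 = (m_2 - m_1)/(6h_1) = 59/126, b_1 = Δ_1 - h_1(2m_1 + m_2)/6 = -305/273.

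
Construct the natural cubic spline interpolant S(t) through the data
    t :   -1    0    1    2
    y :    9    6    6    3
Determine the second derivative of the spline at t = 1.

Let σ_i = S''(x_i). Step sizes h_i = 1, 1, 1; slopes of the chords Δ_i = (y_(i+1) - y_i)/h_i = -3, 0, -3.
  1·σ_0 + 4·σ_1 + 1·σ_2 = 6(Δ_1 - Δ_0) = 18
  1·σ_1 + 4·σ_2 + 1·σ_3 = 6(Δ_2 - Δ_1) = -18
Natural end conditions: σ_0 = σ_3 = 0.
Hence σ_0 = 0, σ_1 = 6, σ_2 = -6, σ_3 = 0.

-6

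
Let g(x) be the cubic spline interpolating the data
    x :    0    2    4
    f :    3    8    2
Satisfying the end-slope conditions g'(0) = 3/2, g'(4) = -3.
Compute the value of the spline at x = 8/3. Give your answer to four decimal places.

Let M_i = g''(x_i). Step sizes h_i = 2, 2; slopes of the chords Δ_i = (y_(i+1) - y_i)/h_i = 5/2, -3.
  2·M_0 + 8·M_1 + 2·M_2 = 6(Δ_1 - Δ_0) = -33
Clamped end conditions give two more equations: 2h_0·M_0 + h_0·M_1 = 6(Δ_0 - g'(0)) = 6 and h_1·M_1 + 2h_1·M_2 = 6(g'(4) - Δ_1) = 0.
Forward elimination and back-substitution give M_0 = 9/2, M_1 = -6, M_2 = 3.
On [2, 4], g(x) = 8 + 0·(x - 2) - 3·(x - 2)² + 3/4·(x - 2)³.
With (x - 2) = 2/3: g(8/3) = 62/9.

6.8889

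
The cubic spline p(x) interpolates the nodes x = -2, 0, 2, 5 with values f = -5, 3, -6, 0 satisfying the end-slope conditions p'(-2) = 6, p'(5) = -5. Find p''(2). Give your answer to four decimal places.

Let M_i = p''(x_i). Step sizes h_i = 2, 2, 3; slopes of the chords Δ_i = (y_(i+1) - y_i)/h_i = 4, -9/2, 2.
  2·M_0 + 8·M_1 + 2·M_2 = 6(Δ_1 - Δ_0) = -51
  2·M_1 + 10·M_2 + 3·M_3 = 6(Δ_2 - Δ_1) = 39
Clamped end conditions give two more equations: 2h_0·M_0 + h_0·M_1 = 6(Δ_0 - p'(-2)) = -12 and h_2·M_2 + 2h_2·M_3 = 6(p'(5) - Δ_2) = -42.
Solving: M_0 = 113/74, M_1 = -335/37, M_2 = 340/37, M_3 = -429/37.

9.1892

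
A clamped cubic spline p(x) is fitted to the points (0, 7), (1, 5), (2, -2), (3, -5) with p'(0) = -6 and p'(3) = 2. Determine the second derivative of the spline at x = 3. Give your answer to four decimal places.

11.7333

Write M_i for p''(x_i). With h_i = 1, 1, 1 and divided differences Δ_i = -2, -7, -3, the continuity of p' gives the tridiagonal system
  1·M_0 + 4·M_1 + 1·M_2 = 6(Δ_1 - Δ_0) = -30
  1·M_1 + 4·M_2 + 1·M_3 = 6(Δ_2 - Δ_1) = 24
Clamped end conditions give two more equations: 2h_0·M_0 + h_0·M_1 = 6(Δ_0 - p'(0)) = 24 and h_2·M_2 + 2h_2·M_3 = 6(p'(3) - Δ_2) = 30.
Hence M_0 = 284/15, M_1 = -208/15, M_2 = 98/15, M_3 = 176/15.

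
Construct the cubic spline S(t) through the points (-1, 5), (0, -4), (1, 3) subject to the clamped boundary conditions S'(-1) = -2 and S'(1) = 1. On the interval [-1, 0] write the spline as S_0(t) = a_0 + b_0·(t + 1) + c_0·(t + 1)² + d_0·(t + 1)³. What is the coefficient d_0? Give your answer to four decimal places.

Write M_i for S''(x_i). With h_i = 1, 1 and divided differences Δ_i = -9, 7, the continuity of S' gives the tridiagonal system
  1·M_0 + 4·M_1 + 1·M_2 = 6(Δ_1 - Δ_0) = 96
Clamped end conditions give two more equations: 2h_0·M_0 + h_0·M_1 = 6(Δ_0 - S'(-1)) = -42 and h_1·M_1 + 2h_1·M_2 = 6(S'(1) - Δ_1) = -36.
Solving the tridiagonal system: M_0 = -87/2, M_1 = 45, M_2 = -81/2.
On [-1, 0], with S_0(t) = a_0 + b_0·(t + 1) + c_0·(t + 1)² + d_0·(t + 1)³: c_0 = M_0/2 = -87/4, d_0 = (M_1 - M_0)/(6h_0) = 59/4, b_0 = Δ_0 - h_0(2M_0 + M_1)/6 = -2.

14.7500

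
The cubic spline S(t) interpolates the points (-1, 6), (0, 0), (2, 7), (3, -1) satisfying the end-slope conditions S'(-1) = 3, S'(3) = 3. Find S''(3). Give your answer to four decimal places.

With M_i denoting the second derivative at x_i, h_i = 1, 2, 1, and Δ_i = (y_(i+1) − y_i)/h_i = -6, 7/2, -8:
  1·M_0 + 6·M_1 + 2·M_2 = 6(Δ_1 - Δ_0) = 57
  2·M_1 + 6·M_2 + 1·M_3 = 6(Δ_2 - Δ_1) = -69
Clamped end conditions give two more equations: 2h_0·M_0 + h_0·M_1 = 6(Δ_0 - S'(-1)) = -54 and h_2·M_2 + 2h_2·M_3 = 6(S'(3) - Δ_2) = 66.
Hence M_0 = -1389/35, M_1 = 888/35, M_2 = -972/35, M_3 = 1641/35.

46.8857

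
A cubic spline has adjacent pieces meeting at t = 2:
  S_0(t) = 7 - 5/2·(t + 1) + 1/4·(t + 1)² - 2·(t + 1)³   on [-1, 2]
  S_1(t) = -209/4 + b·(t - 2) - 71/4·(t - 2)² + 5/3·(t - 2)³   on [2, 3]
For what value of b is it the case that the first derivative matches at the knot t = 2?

S_0'(t) = -5/2 + 1/2·(t + 1) - 6·(t + 1)², so S_0'(2) = -55. On the right, S_1'(2) = b, so b = -55.

-55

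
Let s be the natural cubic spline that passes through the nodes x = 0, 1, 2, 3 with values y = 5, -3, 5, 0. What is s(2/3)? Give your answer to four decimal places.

-2.2346

Let m_i = s''(x_i). Step sizes h_i = 1, 1, 1; slopes of the chords Δ_i = (y_(i+1) - y_i)/h_i = -8, 8, -5.
  1·m_0 + 4·m_1 + 1·m_2 = 6(Δ_1 - Δ_0) = 96
  1·m_1 + 4·m_2 + 1·m_3 = 6(Δ_2 - Δ_1) = -78
Natural end conditions: m_0 = m_3 = 0.
Forward elimination and back-substitution give m_0 = 0, m_1 = 154/5, m_2 = -136/5, m_3 = 0.
On [0, 1], s(x) = 5 - 197/15·x + 0·x² + 77/15·x³.
With x = 2/3: s(2/3) = -181/81.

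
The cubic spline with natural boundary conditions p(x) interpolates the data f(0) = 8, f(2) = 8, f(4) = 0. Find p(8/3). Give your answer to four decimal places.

With m_i denoting the second derivative at x_i, h_i = 2, 2, and Δ_i = (y_(i+1) − y_i)/h_i = 0, -4:
  2·m_0 + 8·m_1 + 2·m_2 = 6(Δ_1 - Δ_0) = -24
Natural end conditions: m_0 = m_2 = 0.
Hence m_0 = 0, m_1 = -3, m_2 = 0.
On [2, 4], p(x) = 8 - 2·(x - 2) - 3/2·(x - 2)² + 1/4·(x - 2)³.
With (x - 2) = 2/3: p(8/3) = 164/27.

6.0741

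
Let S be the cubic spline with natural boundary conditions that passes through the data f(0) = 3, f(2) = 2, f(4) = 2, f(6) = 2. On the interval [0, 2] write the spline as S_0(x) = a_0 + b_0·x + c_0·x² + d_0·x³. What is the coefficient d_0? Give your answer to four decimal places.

Put M_i = S'' at the i-th knot. Here h = (2, 2, 2) and Δ = (-1/2, 0, 0), so the interior equations h_(i-1)·M_(i-1) + 2(h_(i-1)+h_i)·M_i + h_i·M_(i+1) = 6(Δ_i − Δ_(i-1)) read
  2·M_0 + 8·M_1 + 2·M_2 = 6(Δ_1 - Δ_0) = 3
  2·M_1 + 8·M_2 + 2·M_3 = 6(Δ_2 - Δ_1) = 0
Natural end conditions: M_0 = M_3 = 0.
Hence M_0 = 0, M_1 = 2/5, M_2 = -1/10, M_3 = 0.
On [0, 2], with S_0(x) = a_0 + b_0·x + c_0·x² + d_0·x³: c_0 = M_0/2 = 0, d_0 = (M_1 - M_0)/(6h_0) = 1/30, b_0 = Δ_0 - h_0(2M_0 + M_1)/6 = -19/30.

0.0333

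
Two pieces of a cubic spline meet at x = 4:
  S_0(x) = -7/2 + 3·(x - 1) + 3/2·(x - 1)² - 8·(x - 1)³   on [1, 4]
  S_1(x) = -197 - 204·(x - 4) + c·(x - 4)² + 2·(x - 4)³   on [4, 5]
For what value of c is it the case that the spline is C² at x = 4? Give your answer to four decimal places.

S_0''(x) = 3 - 48·(x - 1), so S_0''(4) = -141. On the right, S_1''(4) = 2c, so c = -141/2.

-70.5000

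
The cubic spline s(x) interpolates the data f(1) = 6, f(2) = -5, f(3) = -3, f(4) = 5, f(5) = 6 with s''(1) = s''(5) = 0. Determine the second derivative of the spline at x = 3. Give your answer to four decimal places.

7.7143

Put M_i = s'' at the i-th knot. Here h = (1, 1, 1, 1) and Δ = (-11, 2, 8, 1), so the interior equations h_(i-1)·M_(i-1) + 2(h_(i-1)+h_i)·M_i + h_i·M_(i+1) = 6(Δ_i − Δ_(i-1)) read
  1·M_0 + 4·M_1 + 1·M_2 = 6(Δ_1 - Δ_0) = 78
  1·M_1 + 4·M_2 + 1·M_3 = 6(Δ_2 - Δ_1) = 36
  1·M_2 + 4·M_3 + 1·M_4 = 6(Δ_3 - Δ_2) = -42
Natural end conditions: M_0 = M_4 = 0.
Solving the tridiagonal system: M_0 = 0, M_1 = 123/7, M_2 = 54/7, M_3 = -87/7, M_4 = 0.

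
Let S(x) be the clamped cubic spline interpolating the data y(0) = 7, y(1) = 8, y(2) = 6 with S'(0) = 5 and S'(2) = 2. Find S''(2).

Let m_i = S''(x_i). Step sizes h_i = 1, 1; slopes of the chords Δ_i = (y_(i+1) - y_i)/h_i = 1, -2.
  1·m_0 + 4·m_1 + 1·m_2 = 6(Δ_1 - Δ_0) = -18
Clamped end conditions give two more equations: 2h_0·m_0 + h_0·m_1 = 6(Δ_0 - S'(0)) = -24 and h_1·m_1 + 2h_1·m_2 = 6(S'(2) - Δ_1) = 24.
Forward elimination and back-substitution give m_0 = -9, m_1 = -6, m_2 = 15.

15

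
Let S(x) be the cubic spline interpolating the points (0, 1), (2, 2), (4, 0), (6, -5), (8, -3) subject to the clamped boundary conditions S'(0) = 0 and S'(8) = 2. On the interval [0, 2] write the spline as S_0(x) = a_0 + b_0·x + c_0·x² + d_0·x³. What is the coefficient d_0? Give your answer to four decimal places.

Let M_i = S''(x_i). Step sizes h_i = 2, 2, 2, 2; slopes of the chords Δ_i = (y_(i+1) - y_i)/h_i = 1/2, -1, -5/2, 1.
  2·M_0 + 8·M_1 + 2·M_2 = 6(Δ_1 - Δ_0) = -9
  2·M_1 + 8·M_2 + 2·M_3 = 6(Δ_2 - Δ_1) = -9
  2·M_2 + 8·M_3 + 2·M_4 = 6(Δ_3 - Δ_2) = 21
Clamped end conditions give two more equations: 2h_0·M_0 + h_0·M_1 = 6(Δ_0 - S'(0)) = 3 and h_3·M_3 + 2h_3·M_4 = 6(S'(8) - Δ_3) = 6.
Hence M_0 = 71/56, M_1 = -29/28, M_2 = -13/8, M_3 = 85/28, M_4 = -1/56.
On [0, 2], with S_0(x) = a_0 + b_0·x + c_0·x² + d_0·x³: c_0 = M_0/2 = 71/112, d_0 = (M_1 - M_0)/(6h_0) = -43/224, b_0 = Δ_0 - h_0(2M_0 + M_1)/6 = 0.

-0.1920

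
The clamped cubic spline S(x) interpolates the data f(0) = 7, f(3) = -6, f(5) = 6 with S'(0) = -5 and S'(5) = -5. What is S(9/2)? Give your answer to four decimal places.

6.0281

Let M_i = S''(x_i). Step sizes h_i = 3, 2; slopes of the chords Δ_i = (y_(i+1) - y_i)/h_i = -13/3, 6.
  3·M_0 + 10·M_1 + 2·M_2 = 6(Δ_1 - Δ_0) = 62
Clamped end conditions give two more equations: 2h_0·M_0 + h_0·M_1 = 6(Δ_0 - S'(0)) = 4 and h_1·M_1 + 2h_1·M_2 = 6(S'(5) - Δ_1) = -66.
Hence M_0 = -83/15, M_1 = 62/5, M_2 = -227/10.
On [3, 5], S(x) = -6 + 53/10·(x - 3) + 31/5·(x - 3)² - 117/40·(x - 3)³.
With (x - 3) = 3/2: S(9/2) = 1929/320.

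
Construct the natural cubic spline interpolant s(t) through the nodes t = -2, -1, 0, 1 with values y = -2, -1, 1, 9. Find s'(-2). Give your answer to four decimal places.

With M_i denoting the second derivative at x_i, h_i = 1, 1, 1, and Δ_i = (y_(i+1) − y_i)/h_i = 1, 2, 8:
  1·M_0 + 4·M_1 + 1·M_2 = 6(Δ_1 - Δ_0) = 6
  1·M_1 + 4·M_2 + 1·M_3 = 6(Δ_2 - Δ_1) = 36
Natural end conditions: M_0 = M_3 = 0.
Forward elimination and back-substitution give M_0 = 0, M_1 = -4/5, M_2 = 46/5, M_3 = 0.
On [-2, -1], s'(t) = b_0 + 2c_0·(t + 2) + 3d_0·(t + 2)² with b_0 = Δ_0 - h_0(2M_0 + M_1)/6 = 17/15, c_0 = M_0/2 = 0, d_0 = (M_1 - M_0)/(6h_0) = -2/15. So s'(-2) = 17/15.

1.1333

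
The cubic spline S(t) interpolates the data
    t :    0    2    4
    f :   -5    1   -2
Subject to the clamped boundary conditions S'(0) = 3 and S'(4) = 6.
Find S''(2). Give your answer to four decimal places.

Let M_i = S''(x_i). Step sizes h_i = 2, 2; slopes of the chords Δ_i = (y_(i+1) - y_i)/h_i = 3, -3/2.
  2·M_0 + 8·M_1 + 2·M_2 = 6(Δ_1 - Δ_0) = -27
Clamped end conditions give two more equations: 2h_0·M_0 + h_0·M_1 = 6(Δ_0 - S'(0)) = 0 and h_1·M_1 + 2h_1·M_2 = 6(S'(4) - Δ_1) = 45.
Forward elimination and back-substitution give M_0 = 33/8, M_1 = -33/4, M_2 = 123/8.

-8.2500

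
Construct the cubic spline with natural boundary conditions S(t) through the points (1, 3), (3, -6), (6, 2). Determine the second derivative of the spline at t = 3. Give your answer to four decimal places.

Write M_i for S''(x_i). With h_i = 2, 3 and divided differences Δ_i = -9/2, 8/3, the continuity of S' gives the tridiagonal system
  2·M_0 + 10·M_1 + 3·M_2 = 6(Δ_1 - Δ_0) = 43
Natural end conditions: M_0 = M_2 = 0.
Solving: M_0 = 0, M_1 = 43/10, M_2 = 0.

4.3000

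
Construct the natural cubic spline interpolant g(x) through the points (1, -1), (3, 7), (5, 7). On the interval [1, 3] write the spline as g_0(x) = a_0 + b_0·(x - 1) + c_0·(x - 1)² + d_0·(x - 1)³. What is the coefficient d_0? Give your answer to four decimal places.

Put σ_i = g'' at the i-th knot. Here h = (2, 2) and Δ = (4, 0), so the interior equations h_(i-1)·σ_(i-1) + 2(h_(i-1)+h_i)·σ_i + h_i·σ_(i+1) = 6(Δ_i − Δ_(i-1)) read
  2·σ_0 + 8·σ_1 + 2·σ_2 = 6(Δ_1 - Δ_0) = -24
Natural end conditions: σ_0 = σ_2 = 0.
Solving: σ_0 = 0, σ_1 = -3, σ_2 = 0.
On [1, 3], with g_0(x) = a_0 + b_0·(x - 1) + c_0·(x - 1)² + d_0·(x - 1)³: c_0 = σ_0/2 = 0, d_0 = (σ_1 - σ_0)/(6h_0) = -1/4, b_0 = Δ_0 - h_0(2σ_0 + σ_1)/6 = 5.

-0.2500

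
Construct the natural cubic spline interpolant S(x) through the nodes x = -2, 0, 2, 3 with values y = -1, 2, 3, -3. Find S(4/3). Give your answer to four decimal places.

4.1616

Put M_i = S'' at the i-th knot. Here h = (2, 2, 1) and Δ = (3/2, 1/2, -6), so the interior equations h_(i-1)·M_(i-1) + 2(h_(i-1)+h_i)·M_i + h_i·M_(i+1) = 6(Δ_i − Δ_(i-1)) read
  2·M_0 + 8·M_1 + 2·M_2 = 6(Δ_1 - Δ_0) = -6
  2·M_1 + 6·M_2 + 1·M_3 = 6(Δ_2 - Δ_1) = -39
Natural end conditions: M_0 = M_3 = 0.
Solving: M_0 = 0, M_1 = 21/22, M_2 = -75/11, M_3 = 0.
On [0, 2], S(x) = 2 + 47/22·x + 21/44·x² - 57/88·x³.
With x = 4/3: S(4/3) = 412/99.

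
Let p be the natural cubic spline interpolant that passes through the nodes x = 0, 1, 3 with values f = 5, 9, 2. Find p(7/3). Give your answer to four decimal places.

Let m_i = p''(x_i). Step sizes h_i = 1, 2; slopes of the chords Δ_i = (y_(i+1) - y_i)/h_i = 4, -7/2.
  1·m_0 + 6·m_1 + 2·m_2 = 6(Δ_1 - Δ_0) = -45
Natural end conditions: m_0 = m_2 = 0.
Forward elimination and back-substitution give m_0 = 0, m_1 = -15/2, m_2 = 0.
On [1, 3], p(x) = 9 + 3/2·(x - 1) - 15/4·(x - 1)² + 5/8·(x - 1)³.
With (x - 1) = 4/3: p(7/3) = 157/27.

5.8148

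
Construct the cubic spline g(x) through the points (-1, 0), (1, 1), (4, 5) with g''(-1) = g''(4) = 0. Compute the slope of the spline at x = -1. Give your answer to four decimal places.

Put σ_i = g'' at the i-th knot. Here h = (2, 3) and Δ = (1/2, 4/3), so the interior equations h_(i-1)·σ_(i-1) + 2(h_(i-1)+h_i)·σ_i + h_i·σ_(i+1) = 6(Δ_i − Δ_(i-1)) read
  2·σ_0 + 10·σ_1 + 3·σ_2 = 6(Δ_1 - Δ_0) = 5
Natural end conditions: σ_0 = σ_2 = 0.
Forward elimination and back-substitution give σ_0 = 0, σ_1 = 1/2, σ_2 = 0.
On [-1, 1], g'(x) = b_0 + 2c_0·(x + 1) + 3d_0·(x + 1)² with b_0 = Δ_0 - h_0(2σ_0 + σ_1)/6 = 1/3, c_0 = σ_0/2 = 0, d_0 = (σ_1 - σ_0)/(6h_0) = 1/24. So g'(-1) = 1/3.

0.3333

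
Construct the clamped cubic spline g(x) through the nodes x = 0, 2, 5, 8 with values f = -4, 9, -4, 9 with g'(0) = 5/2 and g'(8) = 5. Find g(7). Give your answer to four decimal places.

2.9688

Let M_i = g''(x_i). Step sizes h_i = 2, 3, 3; slopes of the chords Δ_i = (y_(i+1) - y_i)/h_i = 13/2, -13/3, 13/3.
  2·M_0 + 10·M_1 + 3·M_2 = 6(Δ_1 - Δ_0) = -65
  3·M_1 + 12·M_2 + 3·M_3 = 6(Δ_2 - Δ_1) = 52
Clamped end conditions give two more equations: 2h_0·M_0 + h_0·M_1 = 6(Δ_0 - g'(0)) = 24 and h_2·M_2 + 2h_2·M_3 = 6(g'(8) - Δ_2) = 4.
Forward elimination and back-substitution give M_0 = 441/38, M_1 = -213/19, M_2 = 454/57, M_3 = -63/19.
On [5, 8], g(x) = -4 - 75/38·(x - 5) + 227/57·(x - 5)² - 643/1026·(x - 5)³.
With (x - 5) = 2: g(7) = 1523/513.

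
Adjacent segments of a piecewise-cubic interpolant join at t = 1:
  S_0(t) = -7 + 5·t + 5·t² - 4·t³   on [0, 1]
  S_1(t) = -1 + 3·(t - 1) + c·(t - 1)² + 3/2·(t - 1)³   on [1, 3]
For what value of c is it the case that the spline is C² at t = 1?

-7

S_0''(t) = 10 - 24·t, so S_0''(1) = -14. On the right, S_1''(1) = 2c, so c = -7.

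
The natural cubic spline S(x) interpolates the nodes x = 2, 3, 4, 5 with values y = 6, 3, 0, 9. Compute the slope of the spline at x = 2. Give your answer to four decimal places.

With M_i denoting the second derivative at x_i, h_i = 1, 1, 1, and Δ_i = (y_(i+1) − y_i)/h_i = -3, -3, 9:
  1·M_0 + 4·M_1 + 1·M_2 = 6(Δ_1 - Δ_0) = 0
  1·M_1 + 4·M_2 + 1·M_3 = 6(Δ_2 - Δ_1) = 72
Natural end conditions: M_0 = M_3 = 0.
Hence M_0 = 0, M_1 = -24/5, M_2 = 96/5, M_3 = 0.
On [2, 3], S'(x) = b_0 + 2c_0·(x - 2) + 3d_0·(x - 2)² with b_0 = Δ_0 - h_0(2M_0 + M_1)/6 = -11/5, c_0 = M_0/2 = 0, d_0 = (M_1 - M_0)/(6h_0) = -4/5. So S'(2) = -11/5.

-2.2000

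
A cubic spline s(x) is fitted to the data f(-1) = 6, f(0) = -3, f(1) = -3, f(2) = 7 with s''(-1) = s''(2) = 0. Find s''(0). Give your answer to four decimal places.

With σ_i denoting the second derivative at x_i, h_i = 1, 1, 1, and Δ_i = (y_(i+1) − y_i)/h_i = -9, 0, 10:
  1·σ_0 + 4·σ_1 + 1·σ_2 = 6(Δ_1 - Δ_0) = 54
  1·σ_1 + 4·σ_2 + 1·σ_3 = 6(Δ_2 - Δ_1) = 60
Natural end conditions: σ_0 = σ_3 = 0.
Solving: σ_0 = 0, σ_1 = 52/5, σ_2 = 62/5, σ_3 = 0.

10.4000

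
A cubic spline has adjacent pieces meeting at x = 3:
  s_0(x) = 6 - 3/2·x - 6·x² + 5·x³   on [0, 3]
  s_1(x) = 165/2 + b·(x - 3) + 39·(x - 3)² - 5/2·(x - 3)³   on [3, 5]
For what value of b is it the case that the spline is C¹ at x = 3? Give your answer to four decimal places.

s_0'(x) = -3/2 - 12·x + 15·x², so s_0'(3) = 195/2. On the right, s_1'(3) = b, so b = 195/2.

97.5000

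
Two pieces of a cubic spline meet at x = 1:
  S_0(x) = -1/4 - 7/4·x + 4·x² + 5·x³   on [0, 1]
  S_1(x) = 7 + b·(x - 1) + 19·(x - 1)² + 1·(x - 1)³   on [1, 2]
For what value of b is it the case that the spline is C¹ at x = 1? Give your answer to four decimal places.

21.2500

S_0'(x) = -7/4 + 8·x + 15·x², so S_0'(1) = 85/4. On the right, S_1'(1) = b, so b = 85/4.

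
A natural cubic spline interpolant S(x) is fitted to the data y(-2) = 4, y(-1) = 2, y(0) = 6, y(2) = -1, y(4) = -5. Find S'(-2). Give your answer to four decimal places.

Write M_i for S''(x_i). With h_i = 1, 1, 2, 2 and divided differences Δ_i = -2, 4, -7/2, -2, the continuity of S' gives the tridiagonal system
  1·M_0 + 4·M_1 + 1·M_2 = 6(Δ_1 - Δ_0) = 36
  1·M_1 + 6·M_2 + 2·M_3 = 6(Δ_2 - Δ_1) = -45
  2·M_2 + 8·M_3 + 2·M_4 = 6(Δ_3 - Δ_2) = 9
Natural end conditions: M_0 = M_4 = 0.
Solving the tridiagonal system: M_0 = 0, M_1 = 327/28, M_2 = -75/7, M_3 = 213/56, M_4 = 0.
On [-2, -1], S'(x) = b_0 + 2c_0·(x + 2) + 3d_0·(x + 2)² with b_0 = Δ_0 - h_0(2M_0 + M_1)/6 = -221/56, c_0 = M_0/2 = 0, d_0 = (M_1 - M_0)/(6h_0) = 109/56. So S'(-2) = -221/56.

-3.9464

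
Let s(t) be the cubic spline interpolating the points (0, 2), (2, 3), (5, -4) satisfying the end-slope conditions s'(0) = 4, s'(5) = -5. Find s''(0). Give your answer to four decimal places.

Write σ_i for s''(x_i). With h_i = 2, 3 and divided differences Δ_i = 1/2, -7/3, the continuity of s' gives the tridiagonal system
  2·σ_0 + 10·σ_1 + 3·σ_2 = 6(Δ_1 - Δ_0) = -17
Clamped end conditions give two more equations: 2h_0·σ_0 + h_0·σ_1 = 6(Δ_0 - s'(0)) = -21 and h_1·σ_1 + 2h_1·σ_2 = 6(s'(5) - Δ_1) = -16.
Hence σ_0 = -107/20, σ_1 = 1/5, σ_2 = -83/30.

-5.3500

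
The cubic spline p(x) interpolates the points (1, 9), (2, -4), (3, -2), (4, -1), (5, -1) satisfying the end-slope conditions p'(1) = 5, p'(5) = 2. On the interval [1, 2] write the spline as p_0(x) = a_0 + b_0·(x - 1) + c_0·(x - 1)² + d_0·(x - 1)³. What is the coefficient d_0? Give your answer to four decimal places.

With σ_i denoting the second derivative at x_i, h_i = 1, 1, 1, 1, and Δ_i = (y_(i+1) − y_i)/h_i = -13, 2, 1, 0:
  1·σ_0 + 4·σ_1 + 1·σ_2 = 6(Δ_1 - Δ_0) = 90
  1·σ_1 + 4·σ_2 + 1·σ_3 = 6(Δ_2 - Δ_1) = -6
  1·σ_2 + 4·σ_3 + 1·σ_4 = 6(Δ_3 - Δ_2) = -6
Clamped end conditions give two more equations: 2h_0·σ_0 + h_0·σ_1 = 6(Δ_0 - p'(1)) = -108 and h_3·σ_3 + 2h_3·σ_4 = 6(p'(5) - Δ_3) = 12.
Solving the tridiagonal system: σ_0 = -2139/28, σ_1 = 627/14, σ_2 = -51/4, σ_3 = 3/14, σ_4 = 165/28.
On [1, 2], with p_0(x) = a_0 + b_0·(x - 1) + c_0·(x - 1)² + d_0·(x - 1)³: c_0 = σ_0/2 = -2139/56, d_0 = (σ_1 - σ_0)/(6h_0) = 1131/56, b_0 = Δ_0 - h_0(2σ_0 + σ_1)/6 = 5.

20.1964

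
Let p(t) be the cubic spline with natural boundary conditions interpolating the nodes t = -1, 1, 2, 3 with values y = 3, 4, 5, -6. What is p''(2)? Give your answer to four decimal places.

-18.9130

Write σ_i for p''(x_i). With h_i = 2, 1, 1 and divided differences Δ_i = 1/2, 1, -11, the continuity of p' gives the tridiagonal system
  2·σ_0 + 6·σ_1 + 1·σ_2 = 6(Δ_1 - Δ_0) = 3
  1·σ_1 + 4·σ_2 + 1·σ_3 = 6(Δ_2 - Δ_1) = -72
Natural end conditions: σ_0 = σ_3 = 0.
Solving the tridiagonal system: σ_0 = 0, σ_1 = 84/23, σ_2 = -435/23, σ_3 = 0.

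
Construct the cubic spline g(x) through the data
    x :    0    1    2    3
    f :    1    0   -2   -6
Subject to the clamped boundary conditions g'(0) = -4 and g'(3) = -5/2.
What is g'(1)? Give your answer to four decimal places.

-0.3000

With σ_i denoting the second derivative at x_i, h_i = 1, 1, 1, and Δ_i = (y_(i+1) − y_i)/h_i = -1, -2, -4:
  1·σ_0 + 4·σ_1 + 1·σ_2 = 6(Δ_1 - Δ_0) = -6
  1·σ_1 + 4·σ_2 + 1·σ_3 = 6(Δ_2 - Δ_1) = -12
Clamped end conditions give two more equations: 2h_0·σ_0 + h_0·σ_1 = 6(Δ_0 - g'(0)) = 18 and h_2·σ_2 + 2h_2·σ_3 = 6(g'(3) - Δ_2) = 9.
Solving the tridiagonal system: σ_0 = 53/5, σ_1 = -16/5, σ_2 = -19/5, σ_3 = 32/5.
On [1, 2], g'(x) = b_1 + 2c_1·(x - 1) + 3d_1·(x - 1)² with b_1 = Δ_1 - h_1(2σ_1 + σ_2)/6 = -3/10, c_1 = σ_1/2 = -8/5, d_1 = (σ_2 - σ_1)/(6h_1) = -1/10. So g'(1) = -3/10.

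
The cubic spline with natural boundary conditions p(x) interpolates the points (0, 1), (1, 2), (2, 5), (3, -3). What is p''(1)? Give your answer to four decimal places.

7.6000

With m_i denoting the second derivative at x_i, h_i = 1, 1, 1, and Δ_i = (y_(i+1) − y_i)/h_i = 1, 3, -8:
  1·m_0 + 4·m_1 + 1·m_2 = 6(Δ_1 - Δ_0) = 12
  1·m_1 + 4·m_2 + 1·m_3 = 6(Δ_2 - Δ_1) = -66
Natural end conditions: m_0 = m_3 = 0.
Solving the tridiagonal system: m_0 = 0, m_1 = 38/5, m_2 = -92/5, m_3 = 0.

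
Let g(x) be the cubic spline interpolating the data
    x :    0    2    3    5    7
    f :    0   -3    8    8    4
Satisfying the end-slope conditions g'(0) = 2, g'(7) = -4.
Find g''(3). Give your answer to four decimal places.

-15.5656

Write m_i for g''(x_i). With h_i = 2, 1, 2, 2 and divided differences Δ_i = -3/2, 11, 0, -2, the continuity of g' gives the tridiagonal system
  2·m_0 + 6·m_1 + 1·m_2 = 6(Δ_1 - Δ_0) = 75
  1·m_1 + 6·m_2 + 2·m_3 = 6(Δ_2 - Δ_1) = -66
  2·m_2 + 8·m_3 + 2·m_4 = 6(Δ_3 - Δ_2) = -12
Clamped end conditions give two more equations: 2h_0·m_0 + h_0·m_1 = 6(Δ_0 - g'(0)) = -21 and h_3·m_3 + 2h_3·m_4 = 6(g'(7) - Δ_3) = -12.
Solving: m_0 = -3747/244, m_1 = 1233/61, m_2 = -1899/122, m_3 = 219/61, m_4 = -585/122.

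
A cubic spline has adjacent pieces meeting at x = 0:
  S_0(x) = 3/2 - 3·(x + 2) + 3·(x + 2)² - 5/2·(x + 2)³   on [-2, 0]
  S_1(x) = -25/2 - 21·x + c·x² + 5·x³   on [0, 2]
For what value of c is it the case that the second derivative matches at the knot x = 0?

S_0''(x) = 6 - 15·(x + 2), so S_0''(0) = -24. On the right, S_1''(0) = 2c, so c = -12.

-12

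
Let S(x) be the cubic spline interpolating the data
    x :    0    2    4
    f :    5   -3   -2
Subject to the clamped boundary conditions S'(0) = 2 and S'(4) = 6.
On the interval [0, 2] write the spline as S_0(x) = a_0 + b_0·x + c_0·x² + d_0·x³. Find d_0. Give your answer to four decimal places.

With m_i denoting the second derivative at x_i, h_i = 2, 2, and Δ_i = (y_(i+1) − y_i)/h_i = -4, 1/2:
  2·m_0 + 8·m_1 + 2·m_2 = 6(Δ_1 - Δ_0) = 27
Clamped end conditions give two more equations: 2h_0·m_0 + h_0·m_1 = 6(Δ_0 - S'(0)) = -36 and h_1·m_1 + 2h_1·m_2 = 6(S'(4) - Δ_1) = 33.
Forward elimination and back-substitution give m_0 = -91/8, m_1 = 19/4, m_2 = 47/8.
On [0, 2], with S_0(x) = a_0 + b_0·x + c_0·x² + d_0·x³: c_0 = m_0/2 = -91/16, d_0 = (m_1 - m_0)/(6h_0) = 43/32, b_0 = Δ_0 - h_0(2m_0 + m_1)/6 = 2.

1.3438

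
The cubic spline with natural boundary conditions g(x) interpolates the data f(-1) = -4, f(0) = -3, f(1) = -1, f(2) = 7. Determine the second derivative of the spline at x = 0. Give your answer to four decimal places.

-0.8000

Put M_i = g'' at the i-th knot. Here h = (1, 1, 1) and Δ = (1, 2, 8), so the interior equations h_(i-1)·M_(i-1) + 2(h_(i-1)+h_i)·M_i + h_i·M_(i+1) = 6(Δ_i − Δ_(i-1)) read
  1·M_0 + 4·M_1 + 1·M_2 = 6(Δ_1 - Δ_0) = 6
  1·M_1 + 4·M_2 + 1·M_3 = 6(Δ_2 - Δ_1) = 36
Natural end conditions: M_0 = M_3 = 0.
Forward elimination and back-substitution give M_0 = 0, M_1 = -4/5, M_2 = 46/5, M_3 = 0.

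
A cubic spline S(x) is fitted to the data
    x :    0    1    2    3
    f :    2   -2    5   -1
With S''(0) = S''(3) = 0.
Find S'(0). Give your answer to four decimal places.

Put M_i = S'' at the i-th knot. Here h = (1, 1, 1) and Δ = (-4, 7, -6), so the interior equations h_(i-1)·M_(i-1) + 2(h_(i-1)+h_i)·M_i + h_i·M_(i+1) = 6(Δ_i − Δ_(i-1)) read
  1·M_0 + 4·M_1 + 1·M_2 = 6(Δ_1 - Δ_0) = 66
  1·M_1 + 4·M_2 + 1·M_3 = 6(Δ_2 - Δ_1) = -78
Natural end conditions: M_0 = M_3 = 0.
Forward elimination and back-substitution give M_0 = 0, M_1 = 114/5, M_2 = -126/5, M_3 = 0.
On [0, 1], S'(x) = b_0 + 2c_0·x + 3d_0·x² with b_0 = Δ_0 - h_0(2M_0 + M_1)/6 = -39/5, c_0 = M_0/2 = 0, d_0 = (M_1 - M_0)/(6h_0) = 19/5. So S'(0) = -39/5.

-7.8000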